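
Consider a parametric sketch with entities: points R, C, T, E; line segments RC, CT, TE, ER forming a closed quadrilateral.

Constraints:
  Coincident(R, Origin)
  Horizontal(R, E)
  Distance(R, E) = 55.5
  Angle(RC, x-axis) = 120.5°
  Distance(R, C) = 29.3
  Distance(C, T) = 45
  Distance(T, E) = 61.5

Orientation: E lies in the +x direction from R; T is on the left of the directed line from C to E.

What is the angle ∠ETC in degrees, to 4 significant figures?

87.74°

R is at the origin; RE is horizontal with |RE| = 55.5 and E in +x, so E = (55.5, 0). RC runs at 120.5° with |RC| = 29.3, so C = (-14.87, 25.25). T is determined by |CT| = 45.0 and |TE| = 61.5 together: it lies at the intersection of circle(C, 45.0) and circle(E, 61.5). With |CE| = 74.76, the foot of the radical line on CE is 25.63 from C and the perpendicular offset is √(45.0² − 25.63²) = 36.99. Taking the left-of-CE solution: T = (21.74, 51.41).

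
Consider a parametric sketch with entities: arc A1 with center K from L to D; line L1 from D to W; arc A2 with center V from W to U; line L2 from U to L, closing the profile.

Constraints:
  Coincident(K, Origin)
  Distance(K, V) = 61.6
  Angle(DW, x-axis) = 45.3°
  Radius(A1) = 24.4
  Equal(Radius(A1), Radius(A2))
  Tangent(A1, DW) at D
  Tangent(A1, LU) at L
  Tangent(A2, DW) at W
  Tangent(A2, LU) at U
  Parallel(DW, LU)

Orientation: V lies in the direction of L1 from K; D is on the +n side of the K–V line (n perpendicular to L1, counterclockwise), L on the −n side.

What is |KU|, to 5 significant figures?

66.256

The slot axis is L1's direction at 45.3°, so u = (cos 45.3°, sin 45.3°) = (0.70339, 0.71080) and n = (−sin 45.3°, cos 45.3°) = (-0.71080, 0.70339). K is at the origin and V lies 61.6 along u from K, so V = 61.6·u = (43.329, 43.785). Tangency of A1 to both parallel lines with radius 24.4 puts D and L at K ± 24.4·n: D = (-17.344, 17.163), L = (17.344, -17.163). Equal radii place W and U the same way about V: W = V + 24.4·n = (25.986, 60.948), U = V − 24.4·n = (60.673, 26.622). Then |KU| = |U − K| = 66.256.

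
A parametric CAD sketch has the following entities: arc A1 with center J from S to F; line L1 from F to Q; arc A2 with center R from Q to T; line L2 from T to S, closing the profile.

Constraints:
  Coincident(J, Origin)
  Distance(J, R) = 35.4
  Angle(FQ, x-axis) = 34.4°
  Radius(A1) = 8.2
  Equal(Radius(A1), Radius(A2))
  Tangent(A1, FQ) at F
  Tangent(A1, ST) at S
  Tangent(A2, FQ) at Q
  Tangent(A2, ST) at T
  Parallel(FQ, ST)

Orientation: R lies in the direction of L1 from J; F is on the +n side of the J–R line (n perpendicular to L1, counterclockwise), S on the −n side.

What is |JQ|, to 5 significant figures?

36.337

Tangency of A1 to both parallel lines with radius 8.2 puts F and S at J ± 8.2·n: F = (-4.6327, 6.7659), S = (4.6327, -6.7659). Equal radii place Q and T the same way about R: Q = R + 8.2·n = (24.576, 26.766), T = R − 8.2·n = (33.842, 13.234). Then |JQ| = |Q − J| = 36.337.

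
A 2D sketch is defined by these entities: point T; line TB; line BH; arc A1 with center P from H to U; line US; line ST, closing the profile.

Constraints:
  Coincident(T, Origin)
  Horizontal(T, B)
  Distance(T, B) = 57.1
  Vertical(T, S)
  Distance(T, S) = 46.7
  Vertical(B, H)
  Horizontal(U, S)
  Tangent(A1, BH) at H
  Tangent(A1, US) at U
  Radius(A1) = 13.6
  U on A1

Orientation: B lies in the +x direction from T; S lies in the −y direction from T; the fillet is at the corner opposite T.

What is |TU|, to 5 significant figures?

63.821

T is at the origin; T and B share the same y with |TB| = 57.1 and B on the +x side, so B = (57.100, 0.0000). T and S share the same x with |TS| = 46.7 and S on the −y side, so S = (0.0000, -46.700). The virtual corner opposite T is at (57.100, -46.700). A1 meets BH tangentially, so PH is at right angles to BH and A1 meets US tangentially, so PU is at right angles to US, with radius 13.6, so the center P sits 13.6 in from both sides at P = (43.500, -33.100). That places the tangent points at H = (57.100, -33.100) on BH and U = (43.500, -46.700) on US. Then |TU| = |U − T| = 63.821.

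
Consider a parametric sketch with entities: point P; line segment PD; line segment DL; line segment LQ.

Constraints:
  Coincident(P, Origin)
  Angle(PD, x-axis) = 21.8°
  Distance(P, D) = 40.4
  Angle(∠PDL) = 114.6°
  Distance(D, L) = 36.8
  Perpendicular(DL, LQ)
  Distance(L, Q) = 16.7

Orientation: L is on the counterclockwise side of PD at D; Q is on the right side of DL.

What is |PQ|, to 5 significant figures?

75.697

P is at the origin; PD runs at 21.8° with length 40.4, so D = 40.4·(cos 21.8°, sin 21.8°) = (37.511, 15.003). ∠PDL = 114.6°, so DL runs at 21.8° + (180° − 114.6°) = 87.200° from the x-axis; with |DL| = 36.8, L = D + 36.8·(cos 87.200°, sin 87.200°) = (39.308, 51.759). The perpendicularity gives LQ at right angles to DL; with |LQ| = 16.7 on the right of DL, Q = L + 16.7·(0.99881, -0.048850) = (55.989, 50.944). Then |PQ| = |Q − P| = 75.697.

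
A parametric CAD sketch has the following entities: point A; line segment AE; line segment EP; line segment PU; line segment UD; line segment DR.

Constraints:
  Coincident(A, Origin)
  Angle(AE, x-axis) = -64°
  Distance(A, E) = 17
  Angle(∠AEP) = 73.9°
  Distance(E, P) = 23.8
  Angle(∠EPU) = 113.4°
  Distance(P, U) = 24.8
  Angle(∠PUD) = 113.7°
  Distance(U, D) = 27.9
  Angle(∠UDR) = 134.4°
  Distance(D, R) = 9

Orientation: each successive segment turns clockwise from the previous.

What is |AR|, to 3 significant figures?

27.1

A is at the origin; AE runs at -64.0° with length 17.0, so E = (7.45, -15.3). ∠AEP = 73.9° gives EP at -170° from the x-axis; with |EP| = 23.8, P = (-16.0, -19.4). ∠EPU = 113.4° gives PU at 123° from the x-axis; with |PU| = 24.8, U = (-29.6, 1.36). ∠PUD = 113.7° gives UD at 57.0° from the x-axis; with |UD| = 27.9, D = (-14.4, 24.8). ∠UDR = 134.4° gives DR at 11.4° from the x-axis; with |DR| = 9.0, R = (-5.59, 26.5). Then |AR| = |R − A| = 27.1.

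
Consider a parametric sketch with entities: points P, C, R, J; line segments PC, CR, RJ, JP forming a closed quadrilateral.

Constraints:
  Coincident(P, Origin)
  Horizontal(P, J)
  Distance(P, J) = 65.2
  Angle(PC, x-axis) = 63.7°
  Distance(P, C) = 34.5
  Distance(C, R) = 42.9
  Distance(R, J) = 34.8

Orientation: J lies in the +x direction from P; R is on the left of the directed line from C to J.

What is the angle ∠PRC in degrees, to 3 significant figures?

26.2°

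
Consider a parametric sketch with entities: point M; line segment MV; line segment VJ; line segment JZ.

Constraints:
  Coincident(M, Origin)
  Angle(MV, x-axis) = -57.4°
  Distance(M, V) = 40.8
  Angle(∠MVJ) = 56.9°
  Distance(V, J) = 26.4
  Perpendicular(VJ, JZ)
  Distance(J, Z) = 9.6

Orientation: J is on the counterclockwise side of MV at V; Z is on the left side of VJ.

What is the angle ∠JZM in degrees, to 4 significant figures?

170.5°

M is at the origin; MV runs at -57.4° with length 40.8, so V = 40.8·(cos -57.4°, sin -57.4°) = (21.98, -34.37). ∠MVJ = 56.9°, so VJ runs at -57.4° + (180° − 56.9°) = 65.70° from the x-axis; with |VJ| = 26.4, J = V + 26.4·(cos 65.70°, sin 65.70°) = (32.85, -10.31). VJ is perpendicular to JZ; with |JZ| = 9.6 on the left of VJ, Z = J + 9.6·(-0.9114, 0.4115) = (24.10, -6.360). Then cos ∠JZM = ZJ·ZM / (|ZJ||ZM|), giving 170.5°.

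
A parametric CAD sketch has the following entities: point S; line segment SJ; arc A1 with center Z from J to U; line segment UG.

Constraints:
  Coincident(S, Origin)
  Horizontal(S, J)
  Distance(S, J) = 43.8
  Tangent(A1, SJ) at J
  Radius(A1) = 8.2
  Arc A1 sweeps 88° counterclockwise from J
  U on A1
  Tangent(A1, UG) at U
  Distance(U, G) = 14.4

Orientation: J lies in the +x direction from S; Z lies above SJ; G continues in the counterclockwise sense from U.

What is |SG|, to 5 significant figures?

57.040

S is at the origin; SJ is horizontal with |SJ| = 43.8 and J on the +x side, so J = (43.800, 0.0000). The tangent condition forces ZJ to be normal to SJ, so Z = J + (0, 8.2) = (43.800, 8.2000). On A1, J sits at bearing -90° from Z; an 88° counterclockwise sweep puts U at bearing -2°, so U = Z + 8.2·(cos -2°, sin -2°) = (51.995, 7.9138). Tangency of A1 to UG means the radius ZU is perpendicular to UG, so UG runs along (−sin -2°, cos -2°); with |UG| = 14.4, G = (52.498, 22.305). Then |SG| = |G − S| = 57.040.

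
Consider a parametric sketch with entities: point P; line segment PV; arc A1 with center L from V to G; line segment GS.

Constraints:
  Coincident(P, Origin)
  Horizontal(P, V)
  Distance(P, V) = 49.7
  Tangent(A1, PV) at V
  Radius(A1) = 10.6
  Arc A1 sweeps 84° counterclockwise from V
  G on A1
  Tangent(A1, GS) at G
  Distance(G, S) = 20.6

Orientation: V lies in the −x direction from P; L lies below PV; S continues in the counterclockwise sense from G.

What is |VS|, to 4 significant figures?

32.56

P is at the origin; P and V share the same y with |PV| = 49.7 and V on the −x side, so V = (-49.70, 0.000). Since A1 is tangent to PV there, LV ⟂ PV, so L = V + (0, -10.6) = (-49.70, -10.60). On A1, V sits at bearing 90° from L; an 84° counterclockwise sweep puts G at bearing 174°, so G = L + 10.6·(cos 174°, sin 174°) = (-60.24, -9.492). A1 meets GS tangentially, so LG is at right angles to GS, so GS runs along (−sin 174°, cos 174°); with |GS| = 20.6, S = (-62.40, -29.98). Then |VS| = |S − V| = 32.56.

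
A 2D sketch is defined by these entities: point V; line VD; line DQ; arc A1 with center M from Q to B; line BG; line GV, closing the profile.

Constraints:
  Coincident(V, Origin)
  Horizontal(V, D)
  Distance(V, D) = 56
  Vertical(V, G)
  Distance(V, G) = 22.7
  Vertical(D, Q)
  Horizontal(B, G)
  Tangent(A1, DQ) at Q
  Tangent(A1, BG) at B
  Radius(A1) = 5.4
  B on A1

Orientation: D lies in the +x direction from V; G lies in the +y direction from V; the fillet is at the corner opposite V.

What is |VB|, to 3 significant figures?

55.5

V is at the origin; VD is horizontal with |VD| = 56.0 and D on the +x side, so D = (56.0, 0.00). VG is vertical with |VG| = 22.7 and G on the +y side, so G = (0.00, 22.7). The virtual corner opposite V is at (56.0, 22.7). Tangency of A1 to DQ means the radius MQ is perpendicular to DQ and since A1 is tangent to BG there, MB ⟂ BG, with radius 5.4, so the center M sits 5.4 in from both sides at M = (50.6, 17.3). That places the tangent points at Q = (56.0, 17.3) on DQ and B = (50.6, 22.7) on BG. Then |VB| = |B − V| = 55.5.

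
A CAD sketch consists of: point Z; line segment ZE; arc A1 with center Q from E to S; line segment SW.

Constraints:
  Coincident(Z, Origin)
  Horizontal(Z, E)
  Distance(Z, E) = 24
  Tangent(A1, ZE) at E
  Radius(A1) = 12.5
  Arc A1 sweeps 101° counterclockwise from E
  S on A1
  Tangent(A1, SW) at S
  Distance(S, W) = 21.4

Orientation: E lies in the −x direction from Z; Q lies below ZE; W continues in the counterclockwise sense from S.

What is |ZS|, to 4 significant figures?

39.21

Z is at the origin; Z and E share the same y with |ZE| = 24.0 and E on the −x side, so E = (-24.00, 0.000). The tangent condition forces QE to be normal to ZE, so Q = E + (0, -12.5) = (-24.00, -12.50). On A1, E sits at bearing 90° from Q; a 101° counterclockwise sweep puts S at bearing 191°, so S = Q + 12.5·(cos 191°, sin 191°) = (-36.27, -14.89). Then |ZS| = |S − Z| = 39.21.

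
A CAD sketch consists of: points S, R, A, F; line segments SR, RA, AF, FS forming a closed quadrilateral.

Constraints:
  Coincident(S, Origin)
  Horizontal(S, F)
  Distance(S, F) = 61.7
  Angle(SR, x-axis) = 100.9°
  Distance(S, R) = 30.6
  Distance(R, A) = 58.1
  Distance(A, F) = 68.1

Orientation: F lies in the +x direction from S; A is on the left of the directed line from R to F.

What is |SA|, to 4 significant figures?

76.56

Checks: SR at 100.9° ✓; |RA| = 58.10 ✓; |AF| = 68.10 ✓.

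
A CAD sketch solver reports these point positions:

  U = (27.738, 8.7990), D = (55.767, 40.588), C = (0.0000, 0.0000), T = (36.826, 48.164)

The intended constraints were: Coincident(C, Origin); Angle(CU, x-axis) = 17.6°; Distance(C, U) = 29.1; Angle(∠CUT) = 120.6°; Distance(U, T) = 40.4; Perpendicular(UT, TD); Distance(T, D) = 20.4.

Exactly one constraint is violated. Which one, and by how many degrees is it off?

Perpendicular(UT, TD) — off by 8.80°.

C = (0.00, 0.00) ✓; CU at 17.60° ✓; |CU| = 29.10 ✓; ∠CUT = 120.6° ✓; |UT| = 40.40 ✓; ∠(UT, TD) = 98.80° ✗; |TD| = 20.40 ✓.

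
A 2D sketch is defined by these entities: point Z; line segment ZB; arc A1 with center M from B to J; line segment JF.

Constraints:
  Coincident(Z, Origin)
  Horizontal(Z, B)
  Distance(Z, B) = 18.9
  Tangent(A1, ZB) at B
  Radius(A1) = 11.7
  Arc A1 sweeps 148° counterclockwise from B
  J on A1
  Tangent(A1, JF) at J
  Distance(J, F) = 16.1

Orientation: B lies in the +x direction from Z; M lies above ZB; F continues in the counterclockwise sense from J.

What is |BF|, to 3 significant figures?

31.1

Z is at the origin; ZB is horizontal with |ZB| = 18.9 and B on the +x side, so B = (18.9, 0.00). A1 meets ZB tangentially, so MB is at right angles to ZB, so M = B + (0, 11.7) = (18.9, 11.7). On A1, B sits at bearing -90° from M; a 148° counterclockwise sweep puts J at bearing 58°, so J = M + 11.7·(cos 58°, sin 58°) = (25.1, 21.6). Tangency of A1 to JF means the radius MJ is perpendicular to JF, so JF runs along (−sin 58°, cos 58°); with |JF| = 16.1, F = (11.4, 30.2). Then |BF| = |F − B| = 31.1.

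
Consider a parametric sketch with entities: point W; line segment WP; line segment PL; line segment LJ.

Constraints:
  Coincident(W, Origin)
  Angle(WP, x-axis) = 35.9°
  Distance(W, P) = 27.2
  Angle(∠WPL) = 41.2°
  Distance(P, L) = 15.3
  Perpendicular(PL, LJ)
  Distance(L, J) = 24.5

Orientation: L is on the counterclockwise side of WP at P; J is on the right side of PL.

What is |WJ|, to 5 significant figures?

42.730

W is at the origin; WP runs at 35.9° with length 27.2, so P = 27.2·(cos 35.9°, sin 35.9°) = (22.033, 15.949). ∠WPL = 41.2°, so PL runs at 35.9° + (180° − 41.2°) = 174.70° from the x-axis; with |PL| = 15.3, L = P + 15.3·(cos 174.70°, sin 174.70°) = (6.7985, 17.363). PL is perpendicular to LJ; with |LJ| = 24.5 on the right of PL, J = L + 24.5·(0.092371, 0.99572) = (9.0616, 41.758). Then |WJ| = |J − W| = 42.730.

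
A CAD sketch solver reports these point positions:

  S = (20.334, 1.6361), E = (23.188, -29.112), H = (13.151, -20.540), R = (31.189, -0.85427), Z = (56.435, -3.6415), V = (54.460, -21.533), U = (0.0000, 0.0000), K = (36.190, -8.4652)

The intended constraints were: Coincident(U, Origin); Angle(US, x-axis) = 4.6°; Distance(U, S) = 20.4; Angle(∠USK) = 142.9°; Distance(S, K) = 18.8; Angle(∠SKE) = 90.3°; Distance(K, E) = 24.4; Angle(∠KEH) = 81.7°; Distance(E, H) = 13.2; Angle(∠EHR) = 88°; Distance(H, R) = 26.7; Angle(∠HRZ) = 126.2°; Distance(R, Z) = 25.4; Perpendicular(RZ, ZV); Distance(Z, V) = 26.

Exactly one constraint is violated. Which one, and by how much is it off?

Distance(Z, V) = 26 — off by 8.00.

U = (0.00, 0.00) ✓; US at 4.600° ✓; |US| = 20.40 ✓; ∠USK = 142.9° ✓; |SK| = 18.80 ✓; ∠SKE = 90.30° ✓; |KE| = 24.40 ✓; ∠KEH = 81.70° ✓; |EH| = 13.20 ✓; ∠EHR = 88.00° ✓; |HR| = 26.70 ✓; ∠HRZ = 126.2° ✓; |RZ| = 25.40 ✓; ∠(RZ, ZV) = 90.00° ✓; |ZV| = 18.00 ✗.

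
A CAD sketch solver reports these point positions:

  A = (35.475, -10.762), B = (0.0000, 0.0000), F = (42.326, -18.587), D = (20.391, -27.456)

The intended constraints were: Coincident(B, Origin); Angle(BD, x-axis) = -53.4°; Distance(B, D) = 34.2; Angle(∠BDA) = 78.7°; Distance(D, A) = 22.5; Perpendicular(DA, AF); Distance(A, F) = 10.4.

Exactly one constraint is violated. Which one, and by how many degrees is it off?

Perpendicular(DA, AF) — off by 6.70°.

B = (0.00, 0.00) ✓; BD at -53.40° ✓; |BD| = 34.20 ✓; ∠BDA = 78.70° ✓; |DA| = 22.50 ✓; ∠(DA, AF) = 96.70° ✗; |AF| = 10.40 ✓.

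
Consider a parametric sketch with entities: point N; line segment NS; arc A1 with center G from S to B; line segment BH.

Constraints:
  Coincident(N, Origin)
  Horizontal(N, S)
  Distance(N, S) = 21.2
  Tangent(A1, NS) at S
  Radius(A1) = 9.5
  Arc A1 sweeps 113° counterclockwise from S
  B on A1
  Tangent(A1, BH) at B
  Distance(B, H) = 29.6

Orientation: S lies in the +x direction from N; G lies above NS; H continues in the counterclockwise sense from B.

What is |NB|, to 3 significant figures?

32.7

N is at the origin; NS is horizontal with |NS| = 21.2 and S on the +x side, so S = (21.2, 0.00). The tangent condition forces GS to be normal to NS, so G = S + (0, 9.5) = (21.2, 9.50). On A1, S sits at bearing -90° from G; a 113° counterclockwise sweep puts B at bearing 23°, so B = G + 9.5·(cos 23°, sin 23°) = (29.9, 13.2). Then |NB| = |B − N| = 32.7.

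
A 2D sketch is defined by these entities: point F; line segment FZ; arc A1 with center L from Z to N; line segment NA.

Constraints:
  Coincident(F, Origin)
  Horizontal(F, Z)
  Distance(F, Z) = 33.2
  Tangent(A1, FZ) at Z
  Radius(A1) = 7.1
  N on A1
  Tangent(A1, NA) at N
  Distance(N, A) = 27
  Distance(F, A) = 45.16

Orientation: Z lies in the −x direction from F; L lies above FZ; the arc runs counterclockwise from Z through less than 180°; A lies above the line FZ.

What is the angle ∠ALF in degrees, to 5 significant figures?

93.247°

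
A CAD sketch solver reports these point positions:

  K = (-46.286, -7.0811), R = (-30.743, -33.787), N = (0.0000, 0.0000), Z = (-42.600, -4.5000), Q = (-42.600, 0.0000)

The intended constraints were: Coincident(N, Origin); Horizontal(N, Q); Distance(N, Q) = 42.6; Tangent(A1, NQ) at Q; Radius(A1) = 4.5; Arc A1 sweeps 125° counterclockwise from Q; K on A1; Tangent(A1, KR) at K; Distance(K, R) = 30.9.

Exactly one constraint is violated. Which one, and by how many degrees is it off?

Tangent(A1, KR) at K — off by 4.80°.

N = (0.00, 0.00) ✓; N.y = 0.00, Q.y = 0.00 ✓; |NQ| = 42.60 ✓; ∠(ZQ, QN) = 90.00° ✓; |ZQ| = 4.500 ✓; bearing(Z→K) − bearing(Z→Q) = 125.0° ✓; |ZK| = 4.500 ✓; ∠(ZK, KR) = 94.80° ✗; |KR| = 30.90 ✓.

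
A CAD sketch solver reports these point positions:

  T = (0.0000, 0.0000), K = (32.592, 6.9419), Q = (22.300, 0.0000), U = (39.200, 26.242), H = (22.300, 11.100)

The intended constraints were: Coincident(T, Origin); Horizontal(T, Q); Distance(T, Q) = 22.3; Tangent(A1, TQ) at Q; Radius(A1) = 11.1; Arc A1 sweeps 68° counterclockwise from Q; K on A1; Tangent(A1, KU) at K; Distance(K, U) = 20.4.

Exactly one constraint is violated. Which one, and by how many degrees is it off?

Tangent(A1, KU) at K — off by 3.10°.

T = (0.00, 0.00) ✓; T.y = 0.00, Q.y = 0.00 ✓; |TQ| = 22.30 ✓; ∠(HQ, QT) = 90.00° ✓; |HQ| = 11.10 ✓; bearing(H→K) − bearing(H→Q) = 68.00° ✓; |HK| = 11.10 ✓; ∠(HK, KU) = 86.90° ✗; |KU| = 20.40 ✓.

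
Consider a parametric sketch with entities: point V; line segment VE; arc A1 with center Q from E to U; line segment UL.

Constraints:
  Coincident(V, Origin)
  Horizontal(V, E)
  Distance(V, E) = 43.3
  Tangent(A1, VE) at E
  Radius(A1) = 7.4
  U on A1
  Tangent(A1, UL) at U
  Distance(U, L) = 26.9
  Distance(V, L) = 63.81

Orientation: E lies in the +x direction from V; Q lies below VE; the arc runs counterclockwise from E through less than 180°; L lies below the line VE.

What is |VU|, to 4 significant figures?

39.49

V is at the origin; VE is horizontal with |VE| = 43.3 and E on the +x side, so E = (43.30, 0.000). The tangent condition forces QE to be normal to VE, so Q = E + (0, -7.4) = (43.30, -7.400). Since QU ⟂ UL (tangency), |QL| = √(7.4² + 26.9²) = 27.90 regardless of where U sits on A1. So L lies on both circle(V, 63.81) and circle(Q, 27.90); the below-VE intersection is L = (54.69, -32.87). U is the foot of the tangent from L: U = (37.59, -12.11).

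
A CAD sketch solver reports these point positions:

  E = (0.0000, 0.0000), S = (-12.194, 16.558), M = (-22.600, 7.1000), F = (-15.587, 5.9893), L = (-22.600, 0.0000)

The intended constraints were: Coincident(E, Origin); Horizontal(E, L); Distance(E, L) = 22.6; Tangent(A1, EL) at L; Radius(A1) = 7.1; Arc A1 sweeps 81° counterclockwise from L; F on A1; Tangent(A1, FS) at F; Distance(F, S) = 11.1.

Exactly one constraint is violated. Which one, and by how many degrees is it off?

Tangent(A1, FS) at F — off by 8.80°.

E = (0.00, 0.00) ✓; E.y = 0.00, L.y = 0.00 ✓; |EL| = 22.60 ✓; ∠(ML, LE) = 90.00° ✓; |ML| = 7.100 ✓; bearing(M→F) − bearing(M→L) = 81.00° ✓; |MF| = 7.100 ✓; ∠(MF, FS) = 98.80° ✗; |FS| = 11.10 ✓.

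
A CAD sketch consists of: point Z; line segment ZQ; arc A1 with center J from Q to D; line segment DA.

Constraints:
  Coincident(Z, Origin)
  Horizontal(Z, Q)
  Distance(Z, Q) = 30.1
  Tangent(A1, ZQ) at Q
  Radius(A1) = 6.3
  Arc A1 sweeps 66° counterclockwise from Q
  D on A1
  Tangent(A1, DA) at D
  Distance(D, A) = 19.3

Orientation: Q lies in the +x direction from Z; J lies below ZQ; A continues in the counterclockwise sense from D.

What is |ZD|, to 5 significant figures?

24.630

Tangency of A1 to ZQ means the radius JQ is perpendicular to ZQ, so J = Q + (0, -6.3) = (30.100, -6.3000). On A1, Q sits at bearing 90° from J; a 66° counterclockwise sweep puts D at bearing 156°, so D = J + 6.3·(cos 156°, sin 156°) = (24.345, -3.7376). Then |ZD| = |D − Z| = 24.630.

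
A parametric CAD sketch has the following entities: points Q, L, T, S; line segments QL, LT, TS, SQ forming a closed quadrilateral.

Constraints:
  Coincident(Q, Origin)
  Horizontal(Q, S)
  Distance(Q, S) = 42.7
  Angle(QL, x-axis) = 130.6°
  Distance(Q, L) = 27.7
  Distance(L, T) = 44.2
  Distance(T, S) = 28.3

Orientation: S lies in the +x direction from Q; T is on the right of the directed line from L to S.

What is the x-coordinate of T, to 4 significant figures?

15.49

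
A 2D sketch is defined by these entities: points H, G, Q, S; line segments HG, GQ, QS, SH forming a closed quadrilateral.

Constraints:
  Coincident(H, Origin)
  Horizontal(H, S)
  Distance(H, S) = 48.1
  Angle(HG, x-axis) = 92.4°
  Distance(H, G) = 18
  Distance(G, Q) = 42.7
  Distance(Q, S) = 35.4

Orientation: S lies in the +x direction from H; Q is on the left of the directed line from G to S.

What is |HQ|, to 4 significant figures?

51.66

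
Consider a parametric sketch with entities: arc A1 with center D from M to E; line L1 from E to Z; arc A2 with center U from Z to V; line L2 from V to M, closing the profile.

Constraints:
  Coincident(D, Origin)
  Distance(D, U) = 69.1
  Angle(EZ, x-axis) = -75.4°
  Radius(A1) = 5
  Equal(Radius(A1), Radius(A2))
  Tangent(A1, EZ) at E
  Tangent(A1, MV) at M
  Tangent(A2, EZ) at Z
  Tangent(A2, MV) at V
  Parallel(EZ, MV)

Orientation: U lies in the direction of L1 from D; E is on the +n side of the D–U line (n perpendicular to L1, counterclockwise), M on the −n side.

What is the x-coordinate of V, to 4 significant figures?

12.58

The slot axis is L1's direction at -75.4°, so u = (cos -75.4°, sin -75.4°) = (0.2521, -0.9677) and n = (−sin -75.4°, cos -75.4°) = (0.9677, 0.2521). D is at the origin and U lies 69.1 along u from D, so U = 69.1·u = (17.42, -66.87). Tangency of A1 to both parallel lines with radius 5.0 puts E and M at D ± 5.0·n: E = (4.839, 1.260), M = (-4.839, -1.260). Equal radii place Z and V the same way about U: Z = U + 5.0·n = (22.26, -65.61), V = U − 5.0·n = (12.58, -68.13). So V.x = 12.58.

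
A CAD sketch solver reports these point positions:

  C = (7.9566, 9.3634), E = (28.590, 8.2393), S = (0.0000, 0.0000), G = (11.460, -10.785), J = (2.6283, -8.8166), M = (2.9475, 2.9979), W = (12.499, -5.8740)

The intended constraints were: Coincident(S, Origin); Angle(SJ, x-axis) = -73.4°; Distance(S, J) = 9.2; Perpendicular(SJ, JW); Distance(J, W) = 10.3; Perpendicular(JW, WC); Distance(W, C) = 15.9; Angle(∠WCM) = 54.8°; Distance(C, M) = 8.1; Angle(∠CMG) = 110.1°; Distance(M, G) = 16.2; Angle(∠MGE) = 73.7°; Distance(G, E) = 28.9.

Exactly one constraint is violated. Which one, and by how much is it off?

Distance(G, E) = 28.9 — off by 3.30.

S = (0.00, 0.00) ✓; SJ at -73.40° ✓; |SJ| = 9.200 ✓; ∠(SJ, JW) = 90.00° ✓; |JW| = 10.30 ✓; ∠(JW, WC) = 90.00° ✓; |WC| = 15.90 ✓; ∠WCM = 54.80° ✓; |CM| = 8.100 ✓; ∠CMG = 110.1° ✓; |MG| = 16.20 ✓; ∠MGE = 73.70° ✓; |GE| = 25.60 ✗.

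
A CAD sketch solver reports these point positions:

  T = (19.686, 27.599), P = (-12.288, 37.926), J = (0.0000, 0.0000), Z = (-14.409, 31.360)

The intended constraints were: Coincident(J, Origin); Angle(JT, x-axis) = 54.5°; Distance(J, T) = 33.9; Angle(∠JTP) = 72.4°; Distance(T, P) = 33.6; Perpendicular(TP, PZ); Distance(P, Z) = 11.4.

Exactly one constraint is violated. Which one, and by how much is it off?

Distance(P, Z) = 11.4 — off by 4.50.

J = (0.00, 0.00) ✓; JT at 54.50° ✓; |JT| = 33.90 ✓; ∠JTP = 72.40° ✓; |TP| = 33.60 ✓; ∠(TP, PZ) = 90.00° ✓; |PZ| = 6.900 ✗.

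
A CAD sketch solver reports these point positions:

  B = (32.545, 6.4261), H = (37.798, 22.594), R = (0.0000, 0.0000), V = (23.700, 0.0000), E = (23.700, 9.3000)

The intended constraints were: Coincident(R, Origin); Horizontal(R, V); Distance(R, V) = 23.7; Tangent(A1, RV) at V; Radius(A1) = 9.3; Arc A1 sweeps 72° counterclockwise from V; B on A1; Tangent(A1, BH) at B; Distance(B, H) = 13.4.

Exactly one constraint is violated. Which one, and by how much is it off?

Distance(B, H) = 13.4 — off by 3.60.

R = (0.00, 0.00) ✓; R.y = 0.00, V.y = 0.00 ✓; |RV| = 23.70 ✓; ∠(EV, VR) = 90.00° ✓; |EV| = 9.300 ✓; bearing(E→B) − bearing(E→V) = 72.00° ✓; |EB| = 9.300 ✓; ∠(EB, BH) = 90.00° ✓; |BH| = 17.00 ✗.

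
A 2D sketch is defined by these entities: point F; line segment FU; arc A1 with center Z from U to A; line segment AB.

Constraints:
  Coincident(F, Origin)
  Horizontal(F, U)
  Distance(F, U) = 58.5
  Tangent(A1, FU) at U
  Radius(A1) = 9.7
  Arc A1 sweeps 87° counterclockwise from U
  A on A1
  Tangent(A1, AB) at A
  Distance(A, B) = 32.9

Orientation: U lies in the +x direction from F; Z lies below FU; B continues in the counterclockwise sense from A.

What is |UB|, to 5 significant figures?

43.567

F is at the origin; F and U share the same y with |FU| = 58.5 and U on the +x side, so U = (58.500, 0.0000). The tangent condition forces ZU to be normal to FU, so Z = U + (0, -9.7) = (58.500, -9.7000). On A1, U sits at bearing 90° from Z; an 87° counterclockwise sweep puts A at bearing 177°, so A = Z + 9.7·(cos 177°, sin 177°) = (48.813, -9.1923). Tangency of A1 to AB means the radius ZA is perpendicular to AB, so AB runs along (−sin 177°, cos 177°); with |AB| = 32.9, B = (47.091, -42.047). Then |UB| = |B − U| = 43.567.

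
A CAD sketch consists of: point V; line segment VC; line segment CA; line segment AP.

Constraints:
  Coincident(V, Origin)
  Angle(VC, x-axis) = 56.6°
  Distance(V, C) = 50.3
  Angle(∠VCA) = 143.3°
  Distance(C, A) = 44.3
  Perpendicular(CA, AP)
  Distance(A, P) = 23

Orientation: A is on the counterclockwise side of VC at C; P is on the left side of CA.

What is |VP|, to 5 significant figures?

84.923

∠VCA = 143.3°, so CA runs at 56.6° + (180° − 143.3°) = 93.300° from the x-axis; with |CA| = 44.3, A = C + 44.3·(cos 93.300°, sin 93.300°) = (25.139, 86.219). CA ⟂ AP; with |AP| = 23.0 on the left of CA, P = A + 23.0·(-0.99834, -0.057564) = (2.1772, 84.895). Then |VP| = |P − V| = 84.923.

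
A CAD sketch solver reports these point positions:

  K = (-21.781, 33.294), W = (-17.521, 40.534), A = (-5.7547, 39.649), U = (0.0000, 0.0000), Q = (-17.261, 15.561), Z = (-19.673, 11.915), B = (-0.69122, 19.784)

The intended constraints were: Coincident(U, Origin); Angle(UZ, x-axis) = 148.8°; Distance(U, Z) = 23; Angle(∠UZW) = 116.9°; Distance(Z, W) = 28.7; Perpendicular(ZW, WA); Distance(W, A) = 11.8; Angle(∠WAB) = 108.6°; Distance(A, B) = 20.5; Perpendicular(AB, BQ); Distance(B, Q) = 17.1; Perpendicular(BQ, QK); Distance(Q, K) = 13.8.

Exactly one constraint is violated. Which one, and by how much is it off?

Distance(Q, K) = 13.8 — off by 4.50.

U = (0.00, 0.00) ✓; UZ at 148.8° ✓; |UZ| = 23.00 ✓; ∠UZW = 116.9° ✓; |ZW| = 28.70 ✓; ∠(ZW, WA) = 90.00° ✓; |WA| = 11.80 ✓; ∠WAB = 108.6° ✓; |AB| = 20.50 ✓; ∠(AB, BQ) = 90.00° ✓; |BQ| = 17.10 ✓; ∠(BQ, QK) = 90.00° ✓; |QK| = 18.30 ✗.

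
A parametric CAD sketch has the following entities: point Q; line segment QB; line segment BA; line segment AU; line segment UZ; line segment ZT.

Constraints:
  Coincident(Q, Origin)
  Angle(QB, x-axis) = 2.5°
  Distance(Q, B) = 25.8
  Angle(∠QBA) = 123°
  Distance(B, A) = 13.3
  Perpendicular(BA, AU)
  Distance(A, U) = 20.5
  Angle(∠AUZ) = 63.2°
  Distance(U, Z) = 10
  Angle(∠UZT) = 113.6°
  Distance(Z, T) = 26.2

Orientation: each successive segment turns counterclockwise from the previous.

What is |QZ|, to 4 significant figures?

19.27

Q is at the origin; QB runs at 2.5° with length 25.8, so B = (25.78, 1.125). ∠QBA = 123.0° gives BA at 59.50° from the x-axis; with |BA| = 13.3, A = (32.53, 12.59). BA is perpendicular to AU, so AU runs at 149.5°; with |AU| = 20.5, U = (14.86, 22.99). ∠AUZ = 63.2° gives UZ at -93.70° from the x-axis; with |UZ| = 10.0, Z = (14.22, 13.01). Then |QZ| = |Z − Q| = 19.27.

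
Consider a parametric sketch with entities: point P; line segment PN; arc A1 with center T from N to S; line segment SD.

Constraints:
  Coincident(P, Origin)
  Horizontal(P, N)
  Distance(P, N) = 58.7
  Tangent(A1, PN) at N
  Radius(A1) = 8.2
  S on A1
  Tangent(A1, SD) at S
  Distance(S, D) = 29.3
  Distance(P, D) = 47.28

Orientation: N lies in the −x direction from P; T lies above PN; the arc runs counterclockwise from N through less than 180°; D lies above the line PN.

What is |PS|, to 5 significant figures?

51.759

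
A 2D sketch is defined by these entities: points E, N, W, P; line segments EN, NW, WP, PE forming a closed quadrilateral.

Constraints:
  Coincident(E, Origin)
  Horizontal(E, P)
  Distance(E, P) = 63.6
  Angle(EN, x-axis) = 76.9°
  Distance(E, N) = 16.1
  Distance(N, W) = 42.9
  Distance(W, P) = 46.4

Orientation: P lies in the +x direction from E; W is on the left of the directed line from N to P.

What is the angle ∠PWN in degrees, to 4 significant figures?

87.79°

Checks: |NW| = 42.90 ✓; |WP| = 46.40 ✓.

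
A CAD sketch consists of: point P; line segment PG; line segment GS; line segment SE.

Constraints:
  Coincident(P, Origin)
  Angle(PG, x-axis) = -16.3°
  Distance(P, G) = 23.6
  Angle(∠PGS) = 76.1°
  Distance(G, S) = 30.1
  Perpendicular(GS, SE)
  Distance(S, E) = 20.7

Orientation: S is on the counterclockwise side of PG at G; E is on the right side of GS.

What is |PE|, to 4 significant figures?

49.99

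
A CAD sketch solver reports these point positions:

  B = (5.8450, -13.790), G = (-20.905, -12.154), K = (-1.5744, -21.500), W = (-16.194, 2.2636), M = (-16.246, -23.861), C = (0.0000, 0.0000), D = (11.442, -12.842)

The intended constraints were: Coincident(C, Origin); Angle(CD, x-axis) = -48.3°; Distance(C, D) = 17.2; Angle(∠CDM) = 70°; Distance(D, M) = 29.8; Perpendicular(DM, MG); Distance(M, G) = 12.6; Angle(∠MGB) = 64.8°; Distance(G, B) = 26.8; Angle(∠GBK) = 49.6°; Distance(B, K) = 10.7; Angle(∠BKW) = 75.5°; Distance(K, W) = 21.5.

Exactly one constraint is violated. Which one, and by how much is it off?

Distance(K, W) = 21.5 — off by 6.40.

C = (0.00, 0.00) ✓; CD at -48.30° ✓; |CD| = 17.20 ✓; ∠CDM = 70.00° ✓; |DM| = 29.80 ✓; ∠(DM, MG) = 90.00° ✓; |MG| = 12.60 ✓; ∠MGB = 64.80° ✓; |GB| = 26.80 ✓; ∠GBK = 49.60° ✓; |BK| = 10.70 ✓; ∠BKW = 75.50° ✓; |KW| = 27.90 ✗.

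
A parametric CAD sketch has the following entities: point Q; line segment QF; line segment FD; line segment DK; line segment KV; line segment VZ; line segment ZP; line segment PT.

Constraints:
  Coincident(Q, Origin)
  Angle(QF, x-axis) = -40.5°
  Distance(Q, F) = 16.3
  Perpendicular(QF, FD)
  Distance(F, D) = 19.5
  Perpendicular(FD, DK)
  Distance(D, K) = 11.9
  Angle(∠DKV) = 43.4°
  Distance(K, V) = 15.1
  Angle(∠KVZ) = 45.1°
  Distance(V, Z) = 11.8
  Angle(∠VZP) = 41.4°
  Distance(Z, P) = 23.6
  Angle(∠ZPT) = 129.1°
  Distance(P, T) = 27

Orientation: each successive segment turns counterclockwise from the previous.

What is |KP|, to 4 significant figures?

17.27

∠KVZ = 45.1° gives VZ at 51.00° from the x-axis; with |VZ| = 11.8, Z = (25.04, 6.126). ∠VZP = 41.4° gives ZP at -170.4° from the x-axis; with |ZP| = 23.6, P = (1.771, 2.190). Then |KP| = |P − K| = 17.27.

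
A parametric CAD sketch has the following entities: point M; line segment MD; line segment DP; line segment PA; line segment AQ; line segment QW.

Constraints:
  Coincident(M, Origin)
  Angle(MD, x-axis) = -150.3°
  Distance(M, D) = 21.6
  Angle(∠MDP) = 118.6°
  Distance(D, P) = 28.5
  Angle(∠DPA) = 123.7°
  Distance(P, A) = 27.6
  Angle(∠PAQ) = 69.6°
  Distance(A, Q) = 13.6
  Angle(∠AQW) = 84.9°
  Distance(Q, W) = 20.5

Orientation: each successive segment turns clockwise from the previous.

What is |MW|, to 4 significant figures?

40.21

M is at the origin; MD runs at -150.3° with length 21.6, so D = (-18.76, -10.70). ∠MDP = 118.6° gives DP at 148.3° from the x-axis; with |DP| = 28.5, P = (-43.01, 4.274). ∠DPA = 123.7° gives PA at 92.00° from the x-axis; with |PA| = 27.6, A = (-43.97, 31.86). ∠PAQ = 69.6° gives AQ at -18.40° from the x-axis; with |AQ| = 13.6, Q = (-31.07, 27.56). ∠AQW = 84.9° gives QW at -113.5° from the x-axis; with |QW| = 20.5, W = (-39.24, 8.765). Then |MW| = |W − M| = 40.21.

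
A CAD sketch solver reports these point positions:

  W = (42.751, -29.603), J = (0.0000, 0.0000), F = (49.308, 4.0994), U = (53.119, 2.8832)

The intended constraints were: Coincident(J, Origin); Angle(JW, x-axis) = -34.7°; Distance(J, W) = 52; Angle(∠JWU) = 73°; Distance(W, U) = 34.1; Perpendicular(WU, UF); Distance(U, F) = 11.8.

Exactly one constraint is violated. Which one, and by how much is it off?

Distance(U, F) = 11.8 — off by 7.80.

J = (0.00, 0.00) ✓; JW at -34.70° ✓; |JW| = 52.00 ✓; ∠JWU = 73.00° ✓; |WU| = 34.10 ✓; ∠(WU, UF) = 90.00° ✓; |UF| = 4.000 ✗.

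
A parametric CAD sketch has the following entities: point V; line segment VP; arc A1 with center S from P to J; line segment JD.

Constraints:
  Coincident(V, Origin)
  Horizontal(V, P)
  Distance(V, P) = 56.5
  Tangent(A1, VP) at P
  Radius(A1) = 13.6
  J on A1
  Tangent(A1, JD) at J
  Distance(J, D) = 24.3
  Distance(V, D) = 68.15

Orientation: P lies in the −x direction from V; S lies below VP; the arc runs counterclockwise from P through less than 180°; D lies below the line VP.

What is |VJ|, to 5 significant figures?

71.013

V is at the origin; VP is horizontal with |VP| = 56.5 and P on the −x side, so P = (-56.500, 0.0000). A1 meets VP tangentially, so SP is at right angles to VP, so S = P + (0, -13.6) = (-56.500, -13.600). Since SJ ⟂ JD (tangency), |SD| = √(13.6² + 24.3²) = 27.847 regardless of where J sits on A1. So D lies on both circle(V, 68.15) and circle(S, 27.847); the below-VP intersection is D = (-54.172, -41.349). J is the foot of the tangent from D: J = (-67.771, -21.211).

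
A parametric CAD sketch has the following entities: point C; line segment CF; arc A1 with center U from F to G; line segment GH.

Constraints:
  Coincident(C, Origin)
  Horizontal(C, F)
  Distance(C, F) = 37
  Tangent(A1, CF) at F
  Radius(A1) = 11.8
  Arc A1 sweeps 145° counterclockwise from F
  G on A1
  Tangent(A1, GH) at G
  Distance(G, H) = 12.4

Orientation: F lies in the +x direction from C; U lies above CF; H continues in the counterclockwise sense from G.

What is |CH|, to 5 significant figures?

44.118

On A1, F sits at bearing -90° from U; a 145° counterclockwise sweep puts G at bearing 55°, so G = U + 11.8·(cos 55°, sin 55°) = (43.768, 21.466). A1 meets GH tangentially, so UG is at right angles to GH, so GH runs along (−sin 55°, cos 55°); with |GH| = 12.4, H = (33.611, 28.578). Then |CH| = |H − C| = 44.118.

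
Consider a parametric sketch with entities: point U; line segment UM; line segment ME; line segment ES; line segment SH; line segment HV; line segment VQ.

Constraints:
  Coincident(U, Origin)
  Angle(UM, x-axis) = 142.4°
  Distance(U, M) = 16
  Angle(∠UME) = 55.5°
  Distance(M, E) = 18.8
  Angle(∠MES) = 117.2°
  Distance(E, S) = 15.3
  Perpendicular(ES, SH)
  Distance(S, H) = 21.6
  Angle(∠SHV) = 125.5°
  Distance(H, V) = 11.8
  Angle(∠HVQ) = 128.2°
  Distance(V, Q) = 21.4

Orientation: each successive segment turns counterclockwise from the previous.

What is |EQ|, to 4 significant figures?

26.91

∠SHV = 125.5° gives HV at 114.2° from the x-axis; with |HV| = 11.8, V = (5.577, 12.68). ∠HVQ = 128.2° gives VQ at 166.0° from the x-axis; with |VQ| = 21.4, Q = (-15.19, 17.86). Then |EQ| = |Q − E| = 26.91.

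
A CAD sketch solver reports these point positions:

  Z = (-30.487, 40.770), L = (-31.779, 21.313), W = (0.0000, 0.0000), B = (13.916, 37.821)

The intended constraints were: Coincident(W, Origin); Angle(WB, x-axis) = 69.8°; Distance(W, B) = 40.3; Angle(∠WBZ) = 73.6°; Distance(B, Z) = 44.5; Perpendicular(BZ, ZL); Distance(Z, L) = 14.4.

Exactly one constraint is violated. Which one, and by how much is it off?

Distance(Z, L) = 14.4 — off by 5.10.

W = (0.00, 0.00) ✓; WB at 69.80° ✓; |WB| = 40.30 ✓; ∠WBZ = 73.60° ✓; |BZ| = 44.50 ✓; ∠(BZ, ZL) = 90.00° ✓; |ZL| = 19.50 ✗.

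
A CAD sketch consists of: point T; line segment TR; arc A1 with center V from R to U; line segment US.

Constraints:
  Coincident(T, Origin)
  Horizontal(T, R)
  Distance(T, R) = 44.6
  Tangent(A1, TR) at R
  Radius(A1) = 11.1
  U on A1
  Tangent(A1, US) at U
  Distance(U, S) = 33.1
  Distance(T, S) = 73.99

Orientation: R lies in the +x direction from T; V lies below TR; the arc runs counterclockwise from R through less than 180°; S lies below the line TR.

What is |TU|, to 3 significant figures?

41.6

Checks: |VU| = 11.10 ✓; ∠(VU, US) = 90.00° ✓; |US| = 33.10 ✓; |TS| = 73.99 ✓.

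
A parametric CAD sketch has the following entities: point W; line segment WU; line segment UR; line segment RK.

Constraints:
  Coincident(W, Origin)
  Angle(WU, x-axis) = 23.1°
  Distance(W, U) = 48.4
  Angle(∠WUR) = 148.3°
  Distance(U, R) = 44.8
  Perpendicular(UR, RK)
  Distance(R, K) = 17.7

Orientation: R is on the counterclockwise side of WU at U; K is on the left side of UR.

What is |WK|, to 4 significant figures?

86.33

W is at the origin; WU runs at 23.1° with length 48.4, so U = 48.4·(cos 23.1°, sin 23.1°) = (44.52, 18.99). ∠WUR = 148.3°, so UR runs at 23.1° + (180° − 148.3°) = 54.80° from the x-axis; with |UR| = 44.8, R = U + 44.8·(cos 54.80°, sin 54.80°) = (70.34, 55.60). The perpendicularity gives RK at right angles to UR; with |RK| = 17.7 on the left of UR, K = R + 17.7·(-0.8171, 0.5764) = (55.88, 65.80). Then |WK| = |K − W| = 86.33.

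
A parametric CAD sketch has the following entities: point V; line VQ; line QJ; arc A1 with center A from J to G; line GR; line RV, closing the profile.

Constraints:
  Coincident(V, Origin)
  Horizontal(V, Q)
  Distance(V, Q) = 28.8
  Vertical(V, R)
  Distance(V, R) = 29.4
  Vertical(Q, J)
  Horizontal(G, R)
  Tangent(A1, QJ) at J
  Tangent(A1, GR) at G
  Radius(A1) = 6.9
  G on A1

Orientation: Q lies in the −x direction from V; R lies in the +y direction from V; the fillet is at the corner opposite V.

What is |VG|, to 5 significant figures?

36.660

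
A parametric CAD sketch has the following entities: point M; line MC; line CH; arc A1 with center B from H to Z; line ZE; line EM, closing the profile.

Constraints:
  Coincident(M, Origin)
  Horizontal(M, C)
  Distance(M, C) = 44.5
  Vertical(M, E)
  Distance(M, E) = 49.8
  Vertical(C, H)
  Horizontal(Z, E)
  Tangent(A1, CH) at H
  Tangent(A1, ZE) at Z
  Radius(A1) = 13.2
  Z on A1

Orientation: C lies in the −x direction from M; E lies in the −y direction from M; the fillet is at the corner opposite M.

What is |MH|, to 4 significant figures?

57.62

M is at the origin; MC is horizontal with |MC| = 44.5 and C on the −x side, so C = (-44.50, 0.000). M and E share the same x with |ME| = 49.8 and E on the −y side, so E = (0.000, -49.80). The virtual corner opposite M is at (-44.50, -49.80). A1 meets CH tangentially, so BH is at right angles to CH and A1 meets ZE tangentially, so BZ is at right angles to ZE, with radius 13.2, so the center B sits 13.2 in from both sides at B = (-31.30, -36.60). That places the tangent points at H = (-44.50, -36.60) on CH and Z = (-31.30, -49.80) on ZE. Then |MH| = |H − M| = 57.62.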